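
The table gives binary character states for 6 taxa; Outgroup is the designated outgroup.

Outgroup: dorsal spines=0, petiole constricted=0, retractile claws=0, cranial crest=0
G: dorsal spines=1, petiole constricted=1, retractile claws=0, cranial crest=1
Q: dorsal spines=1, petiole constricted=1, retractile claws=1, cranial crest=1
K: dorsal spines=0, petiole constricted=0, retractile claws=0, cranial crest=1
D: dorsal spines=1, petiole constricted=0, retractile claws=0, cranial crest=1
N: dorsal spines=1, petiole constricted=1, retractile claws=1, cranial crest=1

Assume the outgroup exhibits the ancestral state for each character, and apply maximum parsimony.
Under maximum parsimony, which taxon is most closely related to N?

The outgroup has state '0' for every character, so '1' is the derived state throughout.
Only D, G, N, and Q show the derived state '1' for dorsal spines, supporting them as a clade.
petiole constricted: derived state '1' in G, N, and Q only — synapomorphy for {G, N, Q}.
retractile claws (derived state '1') is shared by N and Q — a synapomorphy uniting that clade.
All ingroup taxa share the derived state '1' for cranial crest; it defines the ingroup but does not resolve relationships within it.
Most parsimonious ingroup topology: (((G,(Q,N)),D),K).
N and Q form a cherry on this tree, so they are sister taxa.

Q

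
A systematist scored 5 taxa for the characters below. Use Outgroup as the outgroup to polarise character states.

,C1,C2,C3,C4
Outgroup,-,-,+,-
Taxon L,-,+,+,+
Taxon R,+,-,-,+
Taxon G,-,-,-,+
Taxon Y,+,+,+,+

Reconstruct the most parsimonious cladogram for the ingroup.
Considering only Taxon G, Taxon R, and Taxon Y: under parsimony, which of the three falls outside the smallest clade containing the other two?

Character polarity is set by the outgroup: the derived state is whichever differs from the outgroup's state, so for C3 the derived state is '-', and for the remaining characters it is '+'.
C1 groups Taxon R and Taxon Y, which is incompatible with the clades supported by the remaining characters; treating it as convergent (homoplasy) costs fewer steps than any alternative tree.
Only Taxon L and Taxon Y show the derived state '+' for C2, supporting them as a clade.
C3 (derived state '-') is shared by Taxon G and Taxon R — a synapomorphy uniting that clade.
All ingroup taxa share the derived state '+' for C4; it defines the ingroup but does not resolve relationships within it.
Most parsimonious ingroup topology: ((Taxon L,Taxon Y),(Taxon R,Taxon G)).
Taxon G and Taxon R share a more recent common ancestor with each other than either does with Taxon Y, so Taxon Y is the least closely related of the three.

Taxon Y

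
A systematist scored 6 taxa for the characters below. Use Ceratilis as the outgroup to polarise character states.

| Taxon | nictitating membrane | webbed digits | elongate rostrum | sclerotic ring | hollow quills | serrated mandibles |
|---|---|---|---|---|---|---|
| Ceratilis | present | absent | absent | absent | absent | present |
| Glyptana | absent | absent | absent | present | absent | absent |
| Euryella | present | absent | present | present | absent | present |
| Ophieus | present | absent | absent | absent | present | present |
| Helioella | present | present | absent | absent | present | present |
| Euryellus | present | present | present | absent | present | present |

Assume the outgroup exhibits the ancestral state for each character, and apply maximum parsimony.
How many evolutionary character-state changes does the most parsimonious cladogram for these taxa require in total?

7

Character polarity is set by the outgroup: the derived state is whichever differs from the outgroup's state, so for nictitating membrane, serrated mandibles the derived state is 'absent', and for the remaining characters it is 'present'.
nictitating membrane (derived state 'absent') is unique to Glyptana (autapomorphy; uninformative for grouping).
Only Euryellus and Helioella show the derived state 'present' for webbed digits, supporting them as a clade.
elongate rostrum (state 'present') occurs in Euryella and Euryellus but conflicts with the nesting implied by the other characters — most parsimoniously interpreted as homoplasy.
sclerotic ring: derived state 'present' in Euryella and Glyptana only — synapomorphy for {Euryella, Glyptana}.
hollow quills: derived state 'present' in Euryellus, Helioella, and Ophieus only — synapomorphy for {Euryellus, Helioella, Ophieus}.
serrated mandibles: derived state 'absent' in Glyptana only — an autapomorphy, so it tells us nothing about relationships among taxa.
Most parsimonious ingroup topology: ((Glyptana,Euryella),(Ophieus,(Helioella,Euryellus))).
Changes per character on this tree: nictitating membrane: 1; webbed digits: 1; elongate rostrum: 2; sclerotic ring: 1; hollow quills: 1; serrated mandibles: 1.
Total = 7.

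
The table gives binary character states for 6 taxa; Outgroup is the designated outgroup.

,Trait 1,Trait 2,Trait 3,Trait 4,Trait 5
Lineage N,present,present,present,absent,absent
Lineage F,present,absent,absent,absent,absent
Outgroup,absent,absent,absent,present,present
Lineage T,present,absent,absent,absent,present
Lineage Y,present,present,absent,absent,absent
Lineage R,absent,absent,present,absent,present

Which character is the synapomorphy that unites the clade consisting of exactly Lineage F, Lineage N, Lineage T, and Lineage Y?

Trait 1

Character polarity is set by the outgroup: the derived state is whichever differs from the outgroup's state, so for Trait 4, Trait 5 the derived state is 'absent', and for the remaining characters it is 'present'.
Trait 1 (derived state 'present') is shared by Lineage F, Lineage N, Lineage T, and Lineage Y — a synapomorphy uniting that clade.
Trait 2: derived state 'present' in Lineage N and Lineage Y only — synapomorphy for {Lineage N, Lineage Y}.
Trait 3 (state 'present') occurs in Lineage N and Lineage R but conflicts with the nesting implied by the other characters — most parsimoniously interpreted as homoplasy.
Trait 4 (derived state 'absent') is shared by all ingroup taxa — unites the whole ingroup.
Only Lineage F, Lineage N, and Lineage Y show the derived state 'absent' for Trait 5, supporting them as a clade.
Most parsimonious ingroup topology: (((Lineage F,(Lineage Y,Lineage N)),Lineage T),Lineage R).
The clade {Lineage F, Lineage N, Lineage T, Lineage Y} is supported by Trait 1: its derived state 'present' occurs in exactly those taxa and in no other taxon (including the outgroup).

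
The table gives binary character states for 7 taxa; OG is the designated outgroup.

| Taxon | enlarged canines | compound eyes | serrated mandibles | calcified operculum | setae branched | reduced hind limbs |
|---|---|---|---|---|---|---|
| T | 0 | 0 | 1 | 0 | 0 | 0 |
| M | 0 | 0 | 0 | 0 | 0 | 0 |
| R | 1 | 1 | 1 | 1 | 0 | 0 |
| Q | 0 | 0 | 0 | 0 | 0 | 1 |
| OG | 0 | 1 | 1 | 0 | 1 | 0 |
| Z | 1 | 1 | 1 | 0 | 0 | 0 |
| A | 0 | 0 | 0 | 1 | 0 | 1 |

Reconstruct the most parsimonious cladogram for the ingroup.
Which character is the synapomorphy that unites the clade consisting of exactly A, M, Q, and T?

compound eyes

Character polarity is set by the outgroup: the derived state is whichever differs from the outgroup's state, so for compound eyes, serrated mandibles, setae branched the derived state is '0', and for the remaining characters it is '1'.
Only R and Z show the derived state '1' for enlarged canines, supporting them as a clade.
compound eyes (derived state '0') is shared by A, M, Q, and T — a synapomorphy uniting that clade.
Only A, M, and Q show the derived state '0' for serrated mandibles, supporting them as a clade.
calcified operculum (state '1') occurs in A and R but conflicts with the nesting implied by the other characters — most parsimoniously interpreted as homoplasy.
setae branched (derived state '0') is shared by all ingroup taxa — unites the whole ingroup.
reduced hind limbs: derived state '1' in A and Q only — synapomorphy for {A, Q}.
Most parsimonious ingroup topology: ((T,(M,(Q,A))),(R,Z)).
The clade {A, M, Q, T} is supported by compound eyes: its derived state '0' occurs in exactly those taxa and in no other taxon (including the outgroup).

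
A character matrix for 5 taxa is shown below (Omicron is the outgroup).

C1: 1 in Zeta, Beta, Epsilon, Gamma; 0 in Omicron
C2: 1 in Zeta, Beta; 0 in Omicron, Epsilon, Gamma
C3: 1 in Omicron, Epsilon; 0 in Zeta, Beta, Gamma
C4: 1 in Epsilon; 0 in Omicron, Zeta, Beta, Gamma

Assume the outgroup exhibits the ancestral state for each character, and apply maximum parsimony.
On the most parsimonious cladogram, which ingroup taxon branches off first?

Epsilon

Character polarity is set by the outgroup: the derived state is whichever differs from the outgroup's state, so for C3 the derived state is '0', and for the remaining characters it is '1'.
All ingroup taxa share the derived state '1' for C1; it defines the ingroup but does not resolve relationships within it.
C2: derived state '1' in Beta and Zeta only — synapomorphy for {Beta, Zeta}.
C3: derived state '0' in Beta, Gamma, and Zeta only — synapomorphy for {Beta, Gamma, Zeta}.
C4: derived state '1' in Epsilon only — an autapomorphy, so it tells us nothing about relationships among taxa.
Most parsimonious ingroup topology: (((Zeta,Beta),Gamma),Epsilon).
Epsilon is sister to the clade containing all other ingroup taxa, so it is the earliest-diverging (most basal) ingroup lineage.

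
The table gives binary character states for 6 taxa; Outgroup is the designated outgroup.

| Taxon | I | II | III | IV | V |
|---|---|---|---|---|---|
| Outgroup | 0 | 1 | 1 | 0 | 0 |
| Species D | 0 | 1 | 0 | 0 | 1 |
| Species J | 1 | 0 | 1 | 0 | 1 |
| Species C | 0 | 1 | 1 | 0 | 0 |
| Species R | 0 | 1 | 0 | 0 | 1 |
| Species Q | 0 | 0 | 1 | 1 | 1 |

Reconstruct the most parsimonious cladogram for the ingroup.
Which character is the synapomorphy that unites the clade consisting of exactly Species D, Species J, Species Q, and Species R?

V

Character polarity is set by the outgroup: the derived state is whichever differs from the outgroup's state, so for II, III the derived state is '0', and for the remaining characters it is '1'.
I (derived state '1') is unique to Species J (autapomorphy; uninformative for grouping).
II: derived state '0' in Species J and Species Q only — synapomorphy for {Species J, Species Q}.
III (derived state '0') is shared by Species D and Species R — a synapomorphy uniting that clade.
IV (derived state '1') is unique to Species Q (autapomorphy; uninformative for grouping).
V: derived state '1' in Species D, Species J, Species Q, and Species R only — synapomorphy for {Species D, Species J, Species Q, Species R}.
Most parsimonious ingroup topology: (((Species D,Species R),(Species J,Species Q)),Species C).
The clade {Species D, Species J, Species Q, Species R} is supported by V: its derived state '1' occurs in exactly those taxa and in no other taxon (including the outgroup).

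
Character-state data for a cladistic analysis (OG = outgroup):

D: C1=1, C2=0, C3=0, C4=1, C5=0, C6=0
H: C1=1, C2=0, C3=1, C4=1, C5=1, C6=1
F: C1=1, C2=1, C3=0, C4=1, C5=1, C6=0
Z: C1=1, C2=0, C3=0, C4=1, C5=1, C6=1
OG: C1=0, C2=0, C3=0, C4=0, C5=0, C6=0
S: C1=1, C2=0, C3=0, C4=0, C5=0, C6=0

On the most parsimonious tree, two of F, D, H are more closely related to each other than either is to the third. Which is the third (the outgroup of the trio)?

The outgroup has state '0' for every character, so '1' is the derived state throughout.
C1 (derived state '1') is shared by all ingroup taxa — unites the whole ingroup.
C2 (derived state '1') is unique to F (autapomorphy; uninformative for grouping).
C3 (derived state '1') is unique to H (autapomorphy; uninformative for grouping).
Only D, F, H, and Z show the derived state '1' for C4, supporting them as a clade.
Only F, H, and Z show the derived state '1' for C5, supporting them as a clade.
Only H and Z show the derived state '1' for C6, supporting them as a clade.
Most parsimonious ingroup topology: ((D,(F,(H,Z))),S).
F and H share a more recent common ancestor with each other than either does with D, so D is the least closely related of the three.

D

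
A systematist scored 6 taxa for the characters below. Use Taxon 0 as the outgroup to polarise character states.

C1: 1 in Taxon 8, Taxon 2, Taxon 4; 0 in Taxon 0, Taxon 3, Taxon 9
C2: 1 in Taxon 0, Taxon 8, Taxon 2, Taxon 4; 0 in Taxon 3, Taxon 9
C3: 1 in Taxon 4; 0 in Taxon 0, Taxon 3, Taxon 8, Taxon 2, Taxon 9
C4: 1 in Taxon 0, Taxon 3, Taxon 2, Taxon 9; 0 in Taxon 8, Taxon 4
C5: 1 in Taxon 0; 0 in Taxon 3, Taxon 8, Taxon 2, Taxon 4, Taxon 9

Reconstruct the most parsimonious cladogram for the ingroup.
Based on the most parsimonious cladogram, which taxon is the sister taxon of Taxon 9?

Character polarity is set by the outgroup: the derived state is whichever differs from the outgroup's state, so for C2, C4, C5 the derived state is '0', and for the remaining characters it is '1'.
C1: derived state '1' in Taxon 2, Taxon 4, and Taxon 8 only — synapomorphy for {Taxon 2, Taxon 4, Taxon 8}.
C2 (derived state '0') is shared by Taxon 3 and Taxon 9 — a synapomorphy uniting that clade.
C3 (derived state '1') is unique to Taxon 4 (autapomorphy; uninformative for grouping).
Only Taxon 4 and Taxon 8 show the derived state '0' for C4, supporting them as a clade.
C5 (derived state '0') is shared by all ingroup taxa — unites the whole ingroup.
Most parsimonious ingroup topology: ((Taxon 3,Taxon 9),((Taxon 8,Taxon 4),Taxon 2)).
Taxon 9 and Taxon 3 form a cherry on this tree, so they are sister taxa.

Taxon 3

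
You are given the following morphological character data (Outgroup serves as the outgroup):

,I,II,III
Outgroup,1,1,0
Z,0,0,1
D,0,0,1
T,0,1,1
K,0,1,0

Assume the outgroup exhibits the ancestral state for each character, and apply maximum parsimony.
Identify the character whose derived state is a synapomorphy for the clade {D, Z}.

II

Character polarity is set by the outgroup: the derived state is whichever differs from the outgroup's state, so for I, II the derived state is '0', and for the remaining characters it is '1'.
I (derived state '0') is shared by all ingroup taxa — unites the whole ingroup.
II: derived state '0' in D and Z only — synapomorphy for {D, Z}.
Only D, T, and Z show the derived state '1' for III, supporting them as a clade.
Most parsimonious ingroup topology: (((Z,D),T),K).
The clade {D, Z} is supported by II: its derived state '0' occurs in exactly those taxa and in no other taxon (including the outgroup).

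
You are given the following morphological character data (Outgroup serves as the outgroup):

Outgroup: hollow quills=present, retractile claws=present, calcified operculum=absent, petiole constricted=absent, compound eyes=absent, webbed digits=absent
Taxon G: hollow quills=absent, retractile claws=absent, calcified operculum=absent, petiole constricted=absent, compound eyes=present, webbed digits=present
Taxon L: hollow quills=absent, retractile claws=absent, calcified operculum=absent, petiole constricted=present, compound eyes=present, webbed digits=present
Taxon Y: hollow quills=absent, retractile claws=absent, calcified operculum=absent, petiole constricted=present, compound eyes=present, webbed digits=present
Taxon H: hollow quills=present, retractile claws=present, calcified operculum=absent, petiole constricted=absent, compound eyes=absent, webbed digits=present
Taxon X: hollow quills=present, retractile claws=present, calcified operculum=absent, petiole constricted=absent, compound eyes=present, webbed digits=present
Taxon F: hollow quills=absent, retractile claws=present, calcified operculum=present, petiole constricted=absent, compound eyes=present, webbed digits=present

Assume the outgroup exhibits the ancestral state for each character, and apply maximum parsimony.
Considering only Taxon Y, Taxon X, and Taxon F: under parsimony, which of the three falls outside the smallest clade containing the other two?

Taxon X

Character polarity is set by the outgroup: the derived state is whichever differs from the outgroup's state, so for hollow quills, retractile claws the derived state is 'absent', and for the remaining characters it is 'present'.
hollow quills: derived state 'absent' in Taxon F, Taxon G, Taxon L, and Taxon Y only — synapomorphy for {Taxon F, Taxon G, Taxon L, Taxon Y}.
Only Taxon G, Taxon L, and Taxon Y show the derived state 'absent' for retractile claws, supporting them as a clade.
calcified operculum (derived state 'present') is unique to Taxon F (autapomorphy; uninformative for grouping).
petiole constricted (derived state 'present') is shared by Taxon L and Taxon Y — a synapomorphy uniting that clade.
Only Taxon F, Taxon G, Taxon L, Taxon X, and Taxon Y show the derived state 'present' for compound eyes, supporting them as a clade.
webbed digits (derived state 'present') is shared by all ingroup taxa — unites the whole ingroup.
Most parsimonious ingroup topology: ((((Taxon G,(Taxon L,Taxon Y)),Taxon F),Taxon X),Taxon H).
Taxon Y and Taxon F share a more recent common ancestor with each other than either does with Taxon X, so Taxon X is the least closely related of the three.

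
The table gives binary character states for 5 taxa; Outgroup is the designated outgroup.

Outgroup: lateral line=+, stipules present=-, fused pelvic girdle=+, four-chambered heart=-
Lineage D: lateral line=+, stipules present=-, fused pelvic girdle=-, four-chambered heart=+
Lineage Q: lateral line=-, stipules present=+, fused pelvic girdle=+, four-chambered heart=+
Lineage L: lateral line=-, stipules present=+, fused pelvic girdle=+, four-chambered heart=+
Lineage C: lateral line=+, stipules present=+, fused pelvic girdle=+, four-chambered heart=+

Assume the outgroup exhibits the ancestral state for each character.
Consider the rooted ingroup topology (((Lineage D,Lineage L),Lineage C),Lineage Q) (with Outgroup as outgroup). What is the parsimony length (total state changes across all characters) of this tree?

Map each character onto (((Lineage D,Lineage L),Lineage C),Lineage Q) (rooted by Outgroup) and count the minimum state changes it requires (Fitch parsimony):
lateral line: 2; stipules present: 2; fused pelvic girdle: 1; four-chambered heart: 1.
Total tree length = 6.

6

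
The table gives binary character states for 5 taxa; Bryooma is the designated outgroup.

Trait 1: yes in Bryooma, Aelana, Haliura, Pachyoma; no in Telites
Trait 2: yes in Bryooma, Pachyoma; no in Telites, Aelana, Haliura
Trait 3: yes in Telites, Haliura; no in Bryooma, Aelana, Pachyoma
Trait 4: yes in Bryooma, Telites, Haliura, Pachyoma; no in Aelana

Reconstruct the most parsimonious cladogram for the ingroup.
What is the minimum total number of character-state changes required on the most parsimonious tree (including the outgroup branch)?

Character polarity is set by the outgroup: the derived state is whichever differs from the outgroup's state, so for Trait 1, Trait 2, Trait 4 the derived state is 'no', and for the remaining characters it is 'yes'.
Trait 1: derived state 'no' in Telites only — an autapomorphy, so it tells us nothing about relationships among taxa.
Trait 2 (derived state 'no') is shared by Aelana, Haliura, and Telites — a synapomorphy uniting that clade.
Trait 3 (derived state 'yes') is shared by Haliura and Telites — a synapomorphy uniting that clade.
Trait 4: derived state 'no' in Aelana only — an autapomorphy, so it tells us nothing about relationships among taxa.
Most parsimonious ingroup topology: (((Telites,Haliura),Aelana),Pachyoma).
Changes per character on this tree: Trait 1: 1; Trait 2: 1; Trait 3: 1; Trait 4: 1.
Total = 4.

4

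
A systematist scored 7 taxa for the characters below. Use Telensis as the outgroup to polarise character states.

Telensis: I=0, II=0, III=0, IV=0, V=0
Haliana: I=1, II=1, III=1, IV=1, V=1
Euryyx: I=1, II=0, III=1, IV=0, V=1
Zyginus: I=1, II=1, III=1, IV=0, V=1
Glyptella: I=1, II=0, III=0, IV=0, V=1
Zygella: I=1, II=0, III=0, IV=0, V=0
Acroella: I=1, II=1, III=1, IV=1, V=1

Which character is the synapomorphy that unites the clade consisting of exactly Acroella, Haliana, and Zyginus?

The outgroup has state '0' for every character, so '1' is the derived state throughout.
I (derived state '1') is shared by all ingroup taxa — unites the whole ingroup.
Only Acroella, Haliana, and Zyginus show the derived state '1' for II, supporting them as a clade.
Only Acroella, Euryyx, Haliana, and Zyginus show the derived state '1' for III, supporting them as a clade.
Only Acroella and Haliana show the derived state '1' for IV, supporting them as a clade.
V: derived state '1' in Acroella, Euryyx, Glyptella, Haliana, and Zyginus only — synapomorphy for {Acroella, Euryyx, Glyptella, Haliana, Zyginus}.
Most parsimonious ingroup topology: (((((Haliana,Acroella),Zyginus),Euryyx),Glyptella),Zygella).
The clade {Acroella, Haliana, Zyginus} is supported by II: its derived state '1' occurs in exactly those taxa and in no other taxon (including the outgroup).

II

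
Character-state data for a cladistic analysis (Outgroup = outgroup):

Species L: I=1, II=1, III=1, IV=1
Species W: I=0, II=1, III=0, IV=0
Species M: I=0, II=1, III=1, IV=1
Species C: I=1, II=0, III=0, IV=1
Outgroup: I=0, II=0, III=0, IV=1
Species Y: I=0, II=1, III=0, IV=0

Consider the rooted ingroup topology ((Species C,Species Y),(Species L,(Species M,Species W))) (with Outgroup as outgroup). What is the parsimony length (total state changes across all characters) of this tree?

Map each character onto ((Species C,Species Y),(Species L,(Species M,Species W))) (rooted by Outgroup) and count the minimum state changes it requires (Fitch parsimony):
I: 2; II: 2; III: 2; IV: 2.
Total tree length = 8.

8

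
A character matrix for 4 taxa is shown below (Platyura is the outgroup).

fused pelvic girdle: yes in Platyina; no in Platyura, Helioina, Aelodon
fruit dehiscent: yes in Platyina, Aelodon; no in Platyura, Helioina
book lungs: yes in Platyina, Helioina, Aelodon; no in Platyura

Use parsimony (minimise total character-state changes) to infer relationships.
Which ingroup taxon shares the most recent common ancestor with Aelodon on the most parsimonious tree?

The outgroup has state 'no' for every character, so 'yes' is the derived state throughout.
fused pelvic girdle: derived state 'yes' in Platyina only — an autapomorphy, so it tells us nothing about relationships among taxa.
fruit dehiscent: derived state 'yes' in Aelodon and Platyina only — synapomorphy for {Aelodon, Platyina}.
All ingroup taxa share the derived state 'yes' for book lungs; it defines the ingroup but does not resolve relationships within it.
Most parsimonious ingroup topology: ((Platyina,Aelodon),Helioina).
Aelodon and Platyina form a cherry on this tree, so they are sister taxa.

Platyina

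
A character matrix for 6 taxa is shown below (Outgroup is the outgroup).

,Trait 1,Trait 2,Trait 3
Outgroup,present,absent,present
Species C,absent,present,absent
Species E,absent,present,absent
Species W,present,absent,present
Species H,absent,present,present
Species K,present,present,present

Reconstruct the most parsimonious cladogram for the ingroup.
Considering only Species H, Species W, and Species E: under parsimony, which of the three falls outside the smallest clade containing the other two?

Character polarity is set by the outgroup: the derived state is whichever differs from the outgroup's state, so for Trait 1, Trait 3 the derived state is 'absent', and for the remaining characters it is 'present'.
Only Species C, Species E, and Species H show the derived state 'absent' for Trait 1, supporting them as a clade.
Trait 2 (derived state 'present') is shared by Species C, Species E, Species H, and Species K — a synapomorphy uniting that clade.
Trait 3: derived state 'absent' in Species C and Species E only — synapomorphy for {Species C, Species E}.
Most parsimonious ingroup topology: ((((Species C,Species E),Species H),Species K),Species W).
Species E and Species H share a more recent common ancestor with each other than either does with Species W, so Species W is the least closely related of the three.

Species W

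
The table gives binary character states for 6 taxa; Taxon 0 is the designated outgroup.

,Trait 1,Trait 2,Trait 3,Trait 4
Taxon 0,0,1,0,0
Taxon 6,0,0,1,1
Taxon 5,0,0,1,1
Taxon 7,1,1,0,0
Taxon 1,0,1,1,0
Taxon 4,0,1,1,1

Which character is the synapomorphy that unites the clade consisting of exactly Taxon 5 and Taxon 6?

Character polarity is set by the outgroup: the derived state is whichever differs from the outgroup's state, so for Trait 2 the derived state is '0', and for the remaining characters it is '1'.
Trait 1 (derived state '1') is unique to Taxon 7 (autapomorphy; uninformative for grouping).
Only Taxon 5 and Taxon 6 show the derived state '0' for Trait 2, supporting them as a clade.
Only Taxon 1, Taxon 4, Taxon 5, and Taxon 6 show the derived state '1' for Trait 3, supporting them as a clade.
Only Taxon 4, Taxon 5, and Taxon 6 show the derived state '1' for Trait 4, supporting them as a clade.
Most parsimonious ingroup topology: ((((Taxon 6,Taxon 5),Taxon 4),Taxon 1),Taxon 7).
The clade {Taxon 5, Taxon 6} is supported by Trait 2: its derived state '0' occurs in exactly those taxa and in no other taxon (including the outgroup).

Trait 2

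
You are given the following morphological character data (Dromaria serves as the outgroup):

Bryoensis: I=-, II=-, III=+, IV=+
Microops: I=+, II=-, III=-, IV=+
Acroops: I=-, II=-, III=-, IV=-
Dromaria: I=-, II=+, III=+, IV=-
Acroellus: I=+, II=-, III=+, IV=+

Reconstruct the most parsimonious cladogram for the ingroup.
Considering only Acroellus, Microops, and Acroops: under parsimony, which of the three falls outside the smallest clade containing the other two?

Acroops

Character polarity is set by the outgroup: the derived state is whichever differs from the outgroup's state, so for II, III the derived state is '-', and for the remaining characters it is '+'.
I: derived state '+' in Acroellus and Microops only — synapomorphy for {Acroellus, Microops}.
II (derived state '-') is shared by all ingroup taxa — unites the whole ingroup.
III groups Acroops and Microops, which is incompatible with the clades supported by the remaining characters; treating it as convergent (homoplasy) costs fewer steps than any alternative tree.
IV (derived state '+') is shared by Acroellus, Bryoensis, and Microops — a synapomorphy uniting that clade.
Most parsimonious ingroup topology: ((Bryoensis,(Acroellus,Microops)),Acroops).
Acroellus and Microops share a more recent common ancestor with each other than either does with Acroops, so Acroops is the least closely related of the three.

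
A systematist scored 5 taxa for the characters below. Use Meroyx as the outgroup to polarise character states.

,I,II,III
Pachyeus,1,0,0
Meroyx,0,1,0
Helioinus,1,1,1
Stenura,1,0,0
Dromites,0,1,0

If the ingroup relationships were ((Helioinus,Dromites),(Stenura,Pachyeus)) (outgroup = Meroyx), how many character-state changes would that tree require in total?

4

Map each character onto ((Helioinus,Dromites),(Stenura,Pachyeus)) (rooted by Meroyx) and count the minimum state changes it requires (Fitch parsimony):
I: 2; II: 1; III: 1.
Total tree length = 4.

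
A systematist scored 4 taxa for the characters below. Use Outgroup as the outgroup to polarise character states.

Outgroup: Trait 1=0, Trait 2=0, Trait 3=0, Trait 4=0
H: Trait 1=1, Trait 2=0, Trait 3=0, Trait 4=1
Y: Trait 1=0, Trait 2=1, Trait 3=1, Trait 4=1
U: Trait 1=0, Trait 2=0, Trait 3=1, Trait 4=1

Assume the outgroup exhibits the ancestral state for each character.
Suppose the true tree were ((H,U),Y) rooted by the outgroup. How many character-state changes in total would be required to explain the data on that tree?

Map each character onto ((H,U),Y) (rooted by Outgroup) and count the minimum state changes it requires (Fitch parsimony):
Trait 1: 1; Trait 2: 1; Trait 3: 2; Trait 4: 1.
Total tree length = 5.

5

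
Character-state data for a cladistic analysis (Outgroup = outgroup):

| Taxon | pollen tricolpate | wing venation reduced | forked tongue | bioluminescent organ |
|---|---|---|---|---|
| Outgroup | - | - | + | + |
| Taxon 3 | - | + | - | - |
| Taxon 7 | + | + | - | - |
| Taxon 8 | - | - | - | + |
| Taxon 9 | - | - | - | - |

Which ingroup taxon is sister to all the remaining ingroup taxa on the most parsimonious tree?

Taxon 8

Character polarity is set by the outgroup: the derived state is whichever differs from the outgroup's state, so for forked tongue, bioluminescent organ the derived state is '-', and for the remaining characters it is '+'.
pollen tricolpate: derived state '+' in Taxon 7 only — an autapomorphy, so it tells us nothing about relationships among taxa.
wing venation reduced: derived state '+' in Taxon 3 and Taxon 7 only — synapomorphy for {Taxon 3, Taxon 7}.
forked tongue (derived state '-') is shared by all ingroup taxa — unites the whole ingroup.
bioluminescent organ: derived state '-' in Taxon 3, Taxon 7, and Taxon 9 only — synapomorphy for {Taxon 3, Taxon 7, Taxon 9}.
Most parsimonious ingroup topology: (((Taxon 3,Taxon 7),Taxon 9),Taxon 8).
Taxon 8 is sister to the clade containing all other ingroup taxa, so it is the earliest-diverging (most basal) ingroup lineage.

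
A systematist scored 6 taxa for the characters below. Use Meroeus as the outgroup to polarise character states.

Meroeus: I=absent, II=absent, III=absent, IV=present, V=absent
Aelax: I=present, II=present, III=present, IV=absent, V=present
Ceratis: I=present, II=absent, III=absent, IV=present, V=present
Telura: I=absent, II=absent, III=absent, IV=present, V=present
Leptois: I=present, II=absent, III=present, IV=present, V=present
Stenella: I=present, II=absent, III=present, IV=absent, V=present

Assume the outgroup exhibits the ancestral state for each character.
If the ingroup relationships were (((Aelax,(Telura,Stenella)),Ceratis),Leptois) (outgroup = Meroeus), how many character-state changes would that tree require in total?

Map each character onto (((Aelax,(Telura,Stenella)),Ceratis),Leptois) (rooted by Meroeus) and count the minimum state changes it requires (Fitch parsimony):
I: 2; II: 1; III: 3; IV: 2; V: 1.
Total tree length = 9.

9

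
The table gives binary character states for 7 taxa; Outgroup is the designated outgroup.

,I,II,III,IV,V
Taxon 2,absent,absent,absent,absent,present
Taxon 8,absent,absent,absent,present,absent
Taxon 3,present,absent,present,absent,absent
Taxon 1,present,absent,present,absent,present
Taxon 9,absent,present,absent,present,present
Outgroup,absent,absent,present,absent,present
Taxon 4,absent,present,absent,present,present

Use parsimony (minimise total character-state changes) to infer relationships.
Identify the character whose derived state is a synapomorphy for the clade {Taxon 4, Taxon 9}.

Character polarity is set by the outgroup: the derived state is whichever differs from the outgroup's state, so for III, V the derived state is 'absent', and for the remaining characters it is 'present'.
I: derived state 'present' in Taxon 1 and Taxon 3 only — synapomorphy for {Taxon 1, Taxon 3}.
II (derived state 'present') is shared by Taxon 4 and Taxon 9 — a synapomorphy uniting that clade.
III (derived state 'absent') is shared by Taxon 2, Taxon 4, Taxon 8, and Taxon 9 — a synapomorphy uniting that clade.
IV (derived state 'present') is shared by Taxon 4, Taxon 8, and Taxon 9 — a synapomorphy uniting that clade.
V (state 'absent') occurs in Taxon 3 and Taxon 8 but conflicts with the nesting implied by the other characters — most parsimoniously interpreted as homoplasy.
Most parsimonious ingroup topology: ((((Taxon 9,Taxon 4),Taxon 8),Taxon 2),(Taxon 1,Taxon 3)).
The clade {Taxon 4, Taxon 9} is supported by II: its derived state 'present' occurs in exactly those taxa and in no other taxon (including the outgroup).

II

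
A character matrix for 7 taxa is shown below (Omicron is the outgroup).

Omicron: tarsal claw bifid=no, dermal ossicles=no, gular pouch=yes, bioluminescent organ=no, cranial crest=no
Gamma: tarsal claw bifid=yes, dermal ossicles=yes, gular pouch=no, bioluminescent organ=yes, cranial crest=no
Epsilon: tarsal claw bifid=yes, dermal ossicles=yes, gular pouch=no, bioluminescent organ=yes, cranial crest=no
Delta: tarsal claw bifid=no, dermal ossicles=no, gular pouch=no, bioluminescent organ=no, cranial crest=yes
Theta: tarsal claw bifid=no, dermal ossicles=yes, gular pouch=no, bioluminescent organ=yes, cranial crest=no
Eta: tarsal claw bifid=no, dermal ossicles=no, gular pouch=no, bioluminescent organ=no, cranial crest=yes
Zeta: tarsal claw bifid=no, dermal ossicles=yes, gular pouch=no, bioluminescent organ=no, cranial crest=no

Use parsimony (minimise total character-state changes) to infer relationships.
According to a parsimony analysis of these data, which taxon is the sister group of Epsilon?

Gamma

Character polarity is set by the outgroup: the derived state is whichever differs from the outgroup's state, so for gular pouch the derived state is 'no', and for the remaining characters it is 'yes'.
tarsal claw bifid: derived state 'yes' in Epsilon and Gamma only — synapomorphy for {Epsilon, Gamma}.
Only Epsilon, Gamma, Theta, and Zeta show the derived state 'yes' for dermal ossicles, supporting them as a clade.
All ingroup taxa share the derived state 'no' for gular pouch; it defines the ingroup but does not resolve relationships within it.
bioluminescent organ (derived state 'yes') is shared by Epsilon, Gamma, and Theta — a synapomorphy uniting that clade.
cranial crest: derived state 'yes' in Delta and Eta only — synapomorphy for {Delta, Eta}.
Most parsimonious ingroup topology: ((((Gamma,Epsilon),Theta),Zeta),(Delta,Eta)).
Epsilon and Gamma form a cherry on this tree, so they are sister taxa.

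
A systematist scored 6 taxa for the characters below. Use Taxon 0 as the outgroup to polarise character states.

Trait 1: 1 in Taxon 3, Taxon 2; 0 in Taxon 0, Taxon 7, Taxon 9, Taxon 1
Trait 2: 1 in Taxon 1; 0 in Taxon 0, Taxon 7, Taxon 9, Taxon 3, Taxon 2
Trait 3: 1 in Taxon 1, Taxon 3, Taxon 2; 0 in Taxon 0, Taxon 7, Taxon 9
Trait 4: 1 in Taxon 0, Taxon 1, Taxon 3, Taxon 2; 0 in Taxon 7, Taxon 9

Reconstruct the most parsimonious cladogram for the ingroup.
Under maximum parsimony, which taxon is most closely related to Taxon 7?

Taxon 9

Character polarity is set by the outgroup: the derived state is whichever differs from the outgroup's state, so for Trait 4 the derived state is '0', and for the remaining characters it is '1'.
Only Taxon 2 and Taxon 3 show the derived state '1' for Trait 1, supporting them as a clade.
Trait 2 (derived state '1') is unique to Taxon 1 (autapomorphy; uninformative for grouping).
Trait 3 (derived state '1') is shared by Taxon 1, Taxon 2, and Taxon 3 — a synapomorphy uniting that clade.
Trait 4: derived state '0' in Taxon 7 and Taxon 9 only — synapomorphy for {Taxon 7, Taxon 9}.
Most parsimonious ingroup topology: ((Taxon 7,Taxon 9),(Taxon 1,(Taxon 3,Taxon 2))).
Taxon 7 and Taxon 9 form a cherry on this tree, so they are sister taxa.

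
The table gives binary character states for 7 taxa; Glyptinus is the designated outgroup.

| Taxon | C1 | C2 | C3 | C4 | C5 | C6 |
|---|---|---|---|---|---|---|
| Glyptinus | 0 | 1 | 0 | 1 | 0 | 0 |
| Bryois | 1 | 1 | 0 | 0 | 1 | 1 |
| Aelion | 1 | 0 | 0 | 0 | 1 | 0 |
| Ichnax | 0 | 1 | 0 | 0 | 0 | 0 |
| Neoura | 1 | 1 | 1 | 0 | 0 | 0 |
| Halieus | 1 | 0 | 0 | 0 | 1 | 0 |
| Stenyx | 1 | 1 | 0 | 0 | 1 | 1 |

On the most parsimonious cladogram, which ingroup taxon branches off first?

Ichnax

Character polarity is set by the outgroup: the derived state is whichever differs from the outgroup's state, so for C2, C4 the derived state is '0', and for the remaining characters it is '1'.
Only Aelion, Bryois, Halieus, Neoura, and Stenyx show the derived state '1' for C1, supporting them as a clade.
Only Aelion and Halieus show the derived state '0' for C2, supporting them as a clade.
C3 (derived state '1') is unique to Neoura (autapomorphy; uninformative for grouping).
C4 (derived state '0') is shared by all ingroup taxa — unites the whole ingroup.
Only Aelion, Bryois, Halieus, and Stenyx show the derived state '1' for C5, supporting them as a clade.
C6 (derived state '1') is shared by Bryois and Stenyx — a synapomorphy uniting that clade.
Most parsimonious ingroup topology: ((((Bryois,Stenyx),(Aelion,Halieus)),Neoura),Ichnax).
Ichnax is sister to the clade containing all other ingroup taxa, so it is the earliest-diverging (most basal) ingroup lineage.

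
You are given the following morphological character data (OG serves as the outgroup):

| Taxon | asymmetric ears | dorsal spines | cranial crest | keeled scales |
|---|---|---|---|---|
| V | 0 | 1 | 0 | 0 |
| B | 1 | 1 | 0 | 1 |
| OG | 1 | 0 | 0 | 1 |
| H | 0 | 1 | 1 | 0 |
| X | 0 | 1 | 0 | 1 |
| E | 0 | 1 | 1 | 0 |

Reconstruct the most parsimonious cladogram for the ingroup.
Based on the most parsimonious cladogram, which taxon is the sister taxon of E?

H

Character polarity is set by the outgroup: the derived state is whichever differs from the outgroup's state, so for asymmetric ears, keeled scales the derived state is '0', and for the remaining characters it is '1'.
asymmetric ears (derived state '0') is shared by E, H, V, and X — a synapomorphy uniting that clade.
dorsal spines (derived state '1') is shared by all ingroup taxa — unites the whole ingroup.
cranial crest: derived state '1' in E and H only — synapomorphy for {E, H}.
Only E, H, and V show the derived state '0' for keeled scales, supporting them as a clade.
Most parsimonious ingroup topology: ((((E,H),V),X),B).
E and H form a cherry on this tree, so they are sister taxa.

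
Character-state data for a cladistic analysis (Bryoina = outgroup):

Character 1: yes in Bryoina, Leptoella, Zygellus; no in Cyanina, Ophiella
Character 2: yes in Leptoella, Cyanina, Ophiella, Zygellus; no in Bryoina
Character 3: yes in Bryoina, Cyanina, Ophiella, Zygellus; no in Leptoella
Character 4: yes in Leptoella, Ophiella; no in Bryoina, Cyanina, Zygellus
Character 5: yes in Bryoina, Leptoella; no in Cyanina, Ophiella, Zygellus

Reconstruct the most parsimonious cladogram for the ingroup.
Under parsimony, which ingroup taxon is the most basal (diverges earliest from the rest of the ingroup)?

Leptoella

Character polarity is set by the outgroup: the derived state is whichever differs from the outgroup's state, so for Character 1, Character 3, Character 5 the derived state is 'no', and for the remaining characters it is 'yes'.
Character 1 (derived state 'no') is shared by Cyanina and Ophiella — a synapomorphy uniting that clade.
All ingroup taxa share the derived state 'yes' for Character 2; it defines the ingroup but does not resolve relationships within it.
Character 3 (derived state 'no') is unique to Leptoella (autapomorphy; uninformative for grouping).
Character 4 (state 'yes') occurs in Leptoella and Ophiella but conflicts with the nesting implied by the other characters — most parsimoniously interpreted as homoplasy.
Character 5: derived state 'no' in Cyanina, Ophiella, and Zygellus only — synapomorphy for {Cyanina, Ophiella, Zygellus}.
Most parsimonious ingroup topology: (Leptoella,((Cyanina,Ophiella),Zygellus)).
Leptoella is sister to the clade containing all other ingroup taxa, so it is the earliest-diverging (most basal) ingroup lineage.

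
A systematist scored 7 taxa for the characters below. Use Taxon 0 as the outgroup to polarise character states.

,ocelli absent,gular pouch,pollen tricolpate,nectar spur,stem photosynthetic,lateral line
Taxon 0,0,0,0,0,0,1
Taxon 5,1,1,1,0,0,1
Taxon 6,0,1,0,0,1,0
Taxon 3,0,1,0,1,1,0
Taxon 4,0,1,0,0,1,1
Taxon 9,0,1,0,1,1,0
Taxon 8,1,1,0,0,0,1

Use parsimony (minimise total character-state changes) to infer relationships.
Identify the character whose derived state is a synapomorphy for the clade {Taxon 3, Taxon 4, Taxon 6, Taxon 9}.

stem photosynthetic

Character polarity is set by the outgroup: the derived state is whichever differs from the outgroup's state, so for lateral line the derived state is '0', and for the remaining characters it is '1'.
Only Taxon 5 and Taxon 8 show the derived state '1' for ocelli absent, supporting them as a clade.
gular pouch (derived state '1') is shared by all ingroup taxa — unites the whole ingroup.
pollen tricolpate (derived state '1') is unique to Taxon 5 (autapomorphy; uninformative for grouping).
Only Taxon 3 and Taxon 9 show the derived state '1' for nectar spur, supporting them as a clade.
Only Taxon 3, Taxon 4, Taxon 6, and Taxon 9 show the derived state '1' for stem photosynthetic, supporting them as a clade.
lateral line (derived state '0') is shared by Taxon 3, Taxon 6, and Taxon 9 — a synapomorphy uniting that clade.
Most parsimonious ingroup topology: ((Taxon 5,Taxon 8),((Taxon 6,(Taxon 3,Taxon 9)),Taxon 4)).
The clade {Taxon 3, Taxon 4, Taxon 6, Taxon 9} is supported by stem photosynthetic: its derived state '1' occurs in exactly those taxa and in no other taxon (including the outgroup).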